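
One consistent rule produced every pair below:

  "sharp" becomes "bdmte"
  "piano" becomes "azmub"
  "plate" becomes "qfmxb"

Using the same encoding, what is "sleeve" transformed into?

Read the word backwards and shift each letter +12.
On sleeve: reverse → eveels; then shift: e+12=q, v+12=h, e+12=q, e+12=q, l+12=x, s+12=e.

qhqqxe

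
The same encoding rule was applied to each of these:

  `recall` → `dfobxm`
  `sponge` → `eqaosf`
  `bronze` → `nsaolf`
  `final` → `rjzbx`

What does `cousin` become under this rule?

opgtuo

A repeating key of period 2 is used — shifts +12, +1 over and over.
For cousin: c+12=o, o+1=p, u+12=g, s+1=t, i+12=u, n+1=o.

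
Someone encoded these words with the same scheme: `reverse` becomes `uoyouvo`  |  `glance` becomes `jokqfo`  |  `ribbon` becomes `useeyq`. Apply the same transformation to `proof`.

suyyi

Two shifts are in play — +10 for a/e/i/o/u, +3 for every other letter.
On proof: p(cons)+3=s, r(cons)+3=u, o(vowel)+10=y, o(vowel)+10=y, f(cons)+3=i.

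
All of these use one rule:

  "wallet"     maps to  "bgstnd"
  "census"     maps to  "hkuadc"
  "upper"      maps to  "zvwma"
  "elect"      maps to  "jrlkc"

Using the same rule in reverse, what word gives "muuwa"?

In wallet: w→b is +5, a→g is +6, l→s is +7, l→t is +8 — the shift increases by 1 each position. Letter i (0-indexed) is shifted by i+5, so successive shifts are 5, 6, 7, ….
Decoding muuwa: m−5=h, u−6=o, u−7=n, w−8=o, a−9=r.

honor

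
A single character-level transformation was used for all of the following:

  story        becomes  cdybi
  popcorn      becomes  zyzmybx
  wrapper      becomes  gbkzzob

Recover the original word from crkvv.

shall

Compare letters: s→c is +10, t→d is +10, o→y is +10 — a constant shift. Every letter moves 10 places later in the alphabet, wrapping around z→a.
Reversing it on crkvv: c−10=s, r−10=h, k−10=a, v−10=l, v−10=l.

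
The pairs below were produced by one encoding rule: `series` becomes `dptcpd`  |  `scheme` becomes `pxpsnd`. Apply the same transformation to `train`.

Two steps: reverse the string, then apply a Caesar shift of +11.
Applying it to train: reverse → niart; then shift: n+11=y, i+11=t, a+11=l, r+11=c, t+11=e.

ytlce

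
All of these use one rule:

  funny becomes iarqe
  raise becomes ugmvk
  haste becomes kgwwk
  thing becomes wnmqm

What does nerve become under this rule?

Shifts by position in funny: pos 0: f→i (+3), pos 1: u→a (+6), pos 2: n→r (+4), pos 3: n→q (+3), pos 4: y→e (+6) — repeating every 3. A repeating key of period 3 is used — shifts +3, +6, +4 over and over.
Applying it to nerve: n+3=q, e+6=k, r+4=v, v+3=y, e+6=k.

qkvyk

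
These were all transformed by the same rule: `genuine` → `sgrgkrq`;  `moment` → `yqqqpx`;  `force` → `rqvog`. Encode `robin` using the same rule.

It's a Vigenère-style cipher with numeric key [12,2,4]: position i shifts by key[i mod 3].
Applying it to robin: r+12=d, o+2=q, b+4=f, i+12=u, n+2=p.

dqfup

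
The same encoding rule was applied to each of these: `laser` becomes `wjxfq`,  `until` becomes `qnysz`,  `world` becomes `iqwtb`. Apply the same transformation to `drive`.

janwi

Two steps: reverse the string, then apply a Caesar shift of +5.
On drive: reverse → evird; then shift: e+5=j, v+5=a, i+5=n, r+5=w, d+5=i.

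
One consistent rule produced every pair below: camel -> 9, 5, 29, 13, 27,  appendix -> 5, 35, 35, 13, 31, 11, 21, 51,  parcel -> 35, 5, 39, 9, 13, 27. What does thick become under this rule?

43, 19, 21, 9, 25

c(#3)→9 and a(#1)→5: differences scale by 2, so n = 2·pos + 3. Each letter becomes 2×(its alphabet position, a=1..z=26) + 3.
For thick: t=20→43, h=8→19, i=9→21, c=3→9, k=11→25.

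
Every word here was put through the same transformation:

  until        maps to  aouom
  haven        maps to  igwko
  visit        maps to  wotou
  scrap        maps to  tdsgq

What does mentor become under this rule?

The shift depends on letter class: consonant n→o is +1, but vowel u→a is +6. Two shifts are in play — +6 for a/e/i/o/u, +1 for every other letter.
On mentor: m(cons)+1=n, e(vowel)+6=k, n(cons)+1=o, t(cons)+1=u, o(vowel)+6=u, r(cons)+1=s.

nkouus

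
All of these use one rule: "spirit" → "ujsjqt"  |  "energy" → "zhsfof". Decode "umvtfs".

result

The output letters match the input read backwards, each shifted +1: spirit reversed is tirips. Two steps: reverse the string, then apply a Caesar shift of +1.
Reversing it on umvtfs: shift back: u−1=t, m−1=l, v−1=u, t−1=s, f−1=e, s−1=r → tluser; then reverse → result.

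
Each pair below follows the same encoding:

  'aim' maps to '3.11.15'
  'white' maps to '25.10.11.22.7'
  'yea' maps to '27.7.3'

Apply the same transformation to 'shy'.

Letters become their 1-based position plus 2 (so a→3, b→4, …).
Applying it to shy: s=19→21, h=8→10, y=25→27.

21.10.27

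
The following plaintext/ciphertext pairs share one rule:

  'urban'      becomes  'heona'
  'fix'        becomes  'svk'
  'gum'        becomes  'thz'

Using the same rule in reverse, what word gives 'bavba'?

onion

Compare letters: u→h is +13, r→e is +13, b→o is +13 — a constant shift. It's a constant shift of +13 (ROT13).
Decoding bavba: b−13=o, a−13=n, v−13=i, b−13=o, a−13=n.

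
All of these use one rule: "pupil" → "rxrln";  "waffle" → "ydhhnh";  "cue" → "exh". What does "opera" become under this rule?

rrhtd

The shift depends on letter class: consonant p→r is +2, but vowel u→x is +3. Two shifts are in play — +3 for a/e/i/o/u, +2 for every other letter.
Applying it to opera: o(vowel)+3=r, p(cons)+2=r, e(vowel)+3=h, r(cons)+2=t, a(vowel)+3=d.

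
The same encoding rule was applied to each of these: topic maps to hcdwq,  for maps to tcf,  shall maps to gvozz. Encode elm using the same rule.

sza

Compare letters: t→h is +14, o→c is +14, p→d is +14 — a constant shift. This is a Caesar cipher with shift 14.
For elm: e+14=s, l+14=z, m+14=a.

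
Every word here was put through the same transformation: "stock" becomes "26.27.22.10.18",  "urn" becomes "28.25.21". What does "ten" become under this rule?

s is letter #19 and maps to 26: an offset of 7. Letters become their 1-based position plus 7 (so a→8, b→9, …).
Applying it to ten: t=20→27, e=5→12, n=14→21.

27.12.21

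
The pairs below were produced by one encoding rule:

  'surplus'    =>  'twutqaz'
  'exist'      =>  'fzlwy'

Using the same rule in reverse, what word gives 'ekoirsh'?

In surplus: s→t is +1, u→w is +2, r→u is +3, p→t is +4 — the shift increases by 1 each position. Each letter shifts forward by (position + 1), i.e. 1, 2, 3, … — the shift grows by one for each successive letter.
Reversing it on ekoirsh: e−1=d, k−2=i, o−3=l, i−4=e, r−5=m, s−6=m, h−7=a.

dilemma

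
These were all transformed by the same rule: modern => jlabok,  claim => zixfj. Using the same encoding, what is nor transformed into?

Compare letters: m→j is +23, o→l is +23, d→a is +23 — a constant shift. Every letter moves 23 places later in the alphabet, wrapping around z→a.
For nor: n+23=k, o+23=l, r+23=o.

klo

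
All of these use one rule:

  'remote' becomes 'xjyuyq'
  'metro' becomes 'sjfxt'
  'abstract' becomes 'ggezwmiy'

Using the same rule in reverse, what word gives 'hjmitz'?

beacon

Shifts by position in remote: pos 0: r→x (+6), pos 1: e→j (+5), pos 2: m→y (+12), pos 3: o→u (+6), pos 4: t→y (+5), pos 5: e→q (+12) — repeating every 3. It's a Vigenère-style cipher with numeric key [6,5,12]: position i shifts by key[i mod 3].
Reversing it on hjmitz: h−6=b, j−5=e, m−12=a, i−6=c, t−5=o, z−12=n.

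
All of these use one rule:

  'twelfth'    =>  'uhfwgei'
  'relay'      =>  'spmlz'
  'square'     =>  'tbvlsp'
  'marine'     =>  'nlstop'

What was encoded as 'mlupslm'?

lateral

Shifts by position in twelfth: pos 0: t→u (+1), pos 1: w→h (+11), pos 2: e→f (+1), pos 3: l→w (+11) — repeating every 2. The shifts repeat in a cycle of length 2: positions 0,1,… shift by +1, +11, then the pattern repeats.
Reversing it on mlupslm: m−1=l, l−11=a, u−1=t, p−11=e, s−1=r, l−11=a, m−1=l.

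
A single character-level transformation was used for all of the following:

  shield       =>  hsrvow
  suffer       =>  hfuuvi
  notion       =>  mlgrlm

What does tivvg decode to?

greet

Each pair mirrors across the alphabet (s↔h, h↔s, i↔r): positions sum to 25. Each letter is replaced by its mirror in the alphabet: a↔z, b↔y, c↔x, and so on (the Atbash cipher).
Decoding tivvg: t↔g, i↔r, v↔e, v↔e, g↔t.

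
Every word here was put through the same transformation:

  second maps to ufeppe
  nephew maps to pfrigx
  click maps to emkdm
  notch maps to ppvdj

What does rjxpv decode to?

Shifts by position in second: pos 0: s→u (+2), pos 1: e→f (+1), pos 2: c→e (+2), pos 3: o→p (+1) — repeating every 2. The shifts repeat in a cycle of length 2: positions 0,1,… shift by +2, +1, then the pattern repeats.
Reversing it on rjxpv: r−2=p, j−1=i, x−2=v, p−1=o, v−2=t.

pivot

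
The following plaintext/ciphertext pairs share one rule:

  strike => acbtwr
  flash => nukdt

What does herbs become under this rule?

pnbme

Letter i (0-indexed) is shifted by i+8, so successive shifts are 8, 9, 10, ….
For herbs: h+8=p, e+9=n, r+10=b, b+11=m, s+12=e.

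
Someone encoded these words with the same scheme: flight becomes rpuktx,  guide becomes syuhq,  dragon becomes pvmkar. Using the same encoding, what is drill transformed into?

pvupx

Shifts by position in flight: pos 0: f→r (+12), pos 1: l→p (+4), pos 2: i→u (+12), pos 3: g→k (+4) — repeating every 2. It's a Vigenère-style cipher with numeric key [12,4]: position i shifts by key[i mod 2].
On drill: d+12=p, r+4=v, i+12=u, l+4=p, l+12=x.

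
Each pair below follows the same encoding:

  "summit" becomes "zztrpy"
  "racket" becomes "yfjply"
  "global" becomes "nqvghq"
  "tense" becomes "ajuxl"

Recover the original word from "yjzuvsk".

Shifts by position in summit: pos 0: s→z (+7), pos 1: u→z (+5), pos 2: m→t (+7), pos 3: m→r (+5) — repeating every 2. It's a Vigenère-style cipher with numeric key [7,5]: position i shifts by key[i mod 2].
Decoding yjzuvsk: y−7=r, j−5=e, z−7=s, u−5=p, v−7=o, s−5=n, k−7=d.

respond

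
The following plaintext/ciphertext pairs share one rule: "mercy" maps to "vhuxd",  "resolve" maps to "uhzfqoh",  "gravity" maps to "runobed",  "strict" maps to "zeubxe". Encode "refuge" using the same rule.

uhmjrh

m(12)→v(21) and e(4)→h(7) fit y≡5x+13 (mod 26); the inverse of 5 mod 26 is 21. Each letter's alphabet position (a=0..z=25) is mapped through 5·x+13 mod 26 — an affine cipher.
For refuge: r(17)→5·17+13≡20=u; e(4)→5·4+13≡7=h; f(5)→5·5+13≡12=m; u(20)→5·20+13≡9=j; g(6)→5·6+13≡17=r; e(4)→5·4+13≡7=h (all mod 26).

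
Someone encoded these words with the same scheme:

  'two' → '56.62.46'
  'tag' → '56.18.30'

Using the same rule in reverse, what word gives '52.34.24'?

rid

t(#20)→56 and w(#23)→62: differences scale by 2, so n = 2·pos + 16. Each letter becomes 2×(its alphabet position, a=1..z=26) + 16.
Decoding 52.34.24: 52→(52−16)÷2=18=r, 34→(34−16)÷2=9=i, 24→(24−16)÷2=4=d.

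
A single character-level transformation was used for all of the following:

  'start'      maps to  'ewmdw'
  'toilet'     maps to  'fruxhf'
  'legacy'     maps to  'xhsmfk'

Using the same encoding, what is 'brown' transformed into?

Shifts by position in start: pos 0: s→e (+12), pos 1: t→w (+3), pos 2: a→m (+12), pos 3: r→d (+12), pos 4: t→w (+3) — repeating every 3. It's a Vigenère-style cipher with numeric key [12,3,12]: position i shifts by key[i mod 3].
For brown: b+12=n, r+3=u, o+12=a, w+12=i, n+3=q.

nuaiq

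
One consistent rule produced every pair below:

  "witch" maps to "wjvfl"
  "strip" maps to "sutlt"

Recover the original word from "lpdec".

In witch: w→w is +0, i→j is +1, t→v is +2, c→f is +3 — the shift increases by 1 each position. The shift increases by 1 at each position, starting from +0: 0, 1, 2, ….
Reversing it on lpdec: l−0=l, p−1=o, d−2=b, e−3=b, c−4=y.

lobby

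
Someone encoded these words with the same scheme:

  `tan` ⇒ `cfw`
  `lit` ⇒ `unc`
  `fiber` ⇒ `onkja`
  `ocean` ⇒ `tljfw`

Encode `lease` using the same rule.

ujfbj

The shift depends on letter class: consonant t→c is +9, but vowel a→f is +5. Vowels shift forward by 5 and consonants shift forward by 9.
Applying it to lease: l(cons)+9=u, e(vowel)+5=j, a(vowel)+5=f, s(cons)+9=b, e(vowel)+5=j.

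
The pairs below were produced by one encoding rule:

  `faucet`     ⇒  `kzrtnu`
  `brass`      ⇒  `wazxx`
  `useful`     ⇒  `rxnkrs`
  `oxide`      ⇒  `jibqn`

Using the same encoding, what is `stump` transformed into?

xurpg

This is an affine cipher: with a=0,…,z=25, each position x becomes (23x+25) mod 26.
Applying it to stump: s(18)→23·18+25≡23=x; t(19)→23·19+25≡20=u; u(20)→23·20+25≡17=r; m(12)→23·12+25≡15=p; p(15)→23·15+25≡6=g (all mod 26).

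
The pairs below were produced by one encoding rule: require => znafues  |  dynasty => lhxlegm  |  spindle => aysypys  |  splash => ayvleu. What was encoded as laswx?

In require: r→z is +8, e→n is +9, q→a is +10, u→f is +11 — the shift increases by 1 each position. Letter i (0-indexed) is shifted by i+8, so successive shifts are 8, 9, 10, ….
Reversing it on laswx: l−8=d, a−9=r, s−10=i, w−11=l, x−12=l.

drill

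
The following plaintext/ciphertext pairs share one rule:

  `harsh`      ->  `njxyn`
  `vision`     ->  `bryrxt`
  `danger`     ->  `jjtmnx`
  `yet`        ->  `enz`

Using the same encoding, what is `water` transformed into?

The shift depends on letter class: consonant h→n is +6, but vowel a→j is +9. Two shifts are in play — +9 for a/e/i/o/u, +6 for every other letter.
On water: w(cons)+6=c, a(vowel)+9=j, t(cons)+6=z, e(vowel)+9=n, r(cons)+6=x.

cjznx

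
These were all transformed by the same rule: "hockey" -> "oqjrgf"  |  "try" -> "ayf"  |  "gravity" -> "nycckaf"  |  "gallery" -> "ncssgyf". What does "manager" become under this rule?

The shift depends on letter class: consonant h→o is +7, but vowel o→q is +2. The rule splits by letter class: vowels +2, consonants +7.
Applying it to manager: m(cons)+7=t, a(vowel)+2=c, n(cons)+7=u, a(vowel)+2=c, g(cons)+7=n, e(vowel)+2=g, r(cons)+7=y.

tcucngy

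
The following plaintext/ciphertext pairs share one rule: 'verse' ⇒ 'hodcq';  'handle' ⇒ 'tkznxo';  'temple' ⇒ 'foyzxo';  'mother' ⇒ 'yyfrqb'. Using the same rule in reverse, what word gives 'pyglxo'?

double

Shifts by position in verse: pos 0: v→h (+12), pos 1: e→o (+10), pos 2: r→d (+12), pos 3: s→c (+10) — repeating every 2. A repeating key of period 2 is used — shifts +12, +10 over and over.
Reversing it on pyglxo: p−12=d, y−10=o, g−12=u, l−10=b, x−12=l, o−10=e.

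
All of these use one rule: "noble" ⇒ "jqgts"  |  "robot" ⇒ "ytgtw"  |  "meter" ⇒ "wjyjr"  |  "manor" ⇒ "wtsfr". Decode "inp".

The output letters match the input read backwards, each shifted +5: noble reversed is elbon. The word is reversed, then every letter is shifted forward by 5.
Reversing it on inp: shift back: i−5=d, n−5=i, p−5=k → dik; then reverse → kid.

kid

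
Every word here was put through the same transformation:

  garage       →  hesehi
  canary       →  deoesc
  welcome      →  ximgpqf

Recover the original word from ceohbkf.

bandage

Shifts by position in garage: pos 0: g→h (+1), pos 1: a→e (+4), pos 2: r→s (+1), pos 3: a→e (+4) — repeating every 2. It's a Vigenère-style cipher with numeric key [1,4]: position i shifts by key[i mod 2].
Decoding ceohbkf: c−1=b, e−4=a, o−1=n, h−4=d, b−1=a, k−4=g, f−1=e.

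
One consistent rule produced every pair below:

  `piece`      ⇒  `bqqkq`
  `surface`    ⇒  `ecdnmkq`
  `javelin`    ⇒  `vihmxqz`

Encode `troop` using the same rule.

fzawb

Shifts by position in piece: pos 0: p→b (+12), pos 1: i→q (+8), pos 2: e→q (+12), pos 3: c→k (+8) — repeating every 2. The shifts repeat in a cycle of length 2: positions 0,1,… shift by +12, +8, then the pattern repeats.
Applying it to troop: t+12=f, r+8=z, o+12=a, o+8=w, p+12=b.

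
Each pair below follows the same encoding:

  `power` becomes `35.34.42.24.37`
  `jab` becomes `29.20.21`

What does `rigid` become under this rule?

37.28.26.28.23

p is letter #16 and maps to 35: an offset of 19. Letters become their 1-based position plus 19 (so a→20, b→21, …).
Applying it to rigid: r=18→37, i=9→28, g=7→26, i=9→28, d=4→23.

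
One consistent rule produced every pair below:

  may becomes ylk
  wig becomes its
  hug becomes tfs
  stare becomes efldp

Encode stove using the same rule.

The shift depends on letter class: consonant m→y is +12, but vowel a→l is +11. The rule splits by letter class: vowels +11, consonants +12.
On stove: s(cons)+12=e, t(cons)+12=f, o(vowel)+11=z, v(cons)+12=h, e(vowel)+11=p.

efzhp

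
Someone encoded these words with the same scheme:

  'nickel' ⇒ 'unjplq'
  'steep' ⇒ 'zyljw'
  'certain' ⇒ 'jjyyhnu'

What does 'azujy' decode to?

tuner

Shifts by position in nickel: pos 0: n→u (+7), pos 1: i→n (+5), pos 2: c→j (+7), pos 3: k→p (+5) — repeating every 2. A repeating key of period 2 is used — shifts +7, +5 over and over.
Decoding azujy: a−7=t, z−5=u, u−7=n, j−5=e, y−7=r.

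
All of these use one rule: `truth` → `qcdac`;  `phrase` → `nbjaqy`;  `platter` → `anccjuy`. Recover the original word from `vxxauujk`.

The word is reversed, then every letter is shifted forward by 9.
Undoing it on vxxauujk: shift back: v−9=m, x−9=o, x−9=o, a−9=r, u−9=l, u−9=l, j−9=a, k−9=b → moorllab; then reverse → ballroom.

ballroom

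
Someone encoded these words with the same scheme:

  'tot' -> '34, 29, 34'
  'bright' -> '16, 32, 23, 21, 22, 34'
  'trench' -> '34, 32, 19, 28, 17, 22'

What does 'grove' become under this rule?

Each letter is replaced by its alphabet position (a=1..z=26) + 14.
On grove: g=7→21, r=18→32, o=15→29, v=22→36, e=5→19.

21, 32, 29, 36, 19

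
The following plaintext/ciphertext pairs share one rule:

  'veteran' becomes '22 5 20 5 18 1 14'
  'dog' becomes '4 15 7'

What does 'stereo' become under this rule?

19 20 5 18 5 15

Letters become their 1-indexed alphabet positions: a=1 … z=26.
Applying it to stereo: s=19→19, t=20→20, e=5→5, r=18→18, e=5→5, o=15→15.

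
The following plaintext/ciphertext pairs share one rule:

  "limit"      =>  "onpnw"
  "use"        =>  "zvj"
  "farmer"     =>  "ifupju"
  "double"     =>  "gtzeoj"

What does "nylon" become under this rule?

qbotq

The shift depends on letter class: consonant l→o is +3, but vowel i→n is +5. Vowels shift forward by 5 and consonants shift forward by 3.
Applying it to nylon: n(cons)+3=q, y(cons)+3=b, l(cons)+3=o, o(vowel)+5=t, n(cons)+3=q.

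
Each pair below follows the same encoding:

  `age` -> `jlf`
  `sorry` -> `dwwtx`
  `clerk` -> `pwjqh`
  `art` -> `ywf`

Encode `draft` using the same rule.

ykfwi

The output letters match the input read backwards, each shifted +5: age reversed is ega. Read the word backwards and shift each letter +5.
On draft: reverse → tfard; then shift: t+5=y, f+5=k, a+5=f, r+5=w, d+5=i.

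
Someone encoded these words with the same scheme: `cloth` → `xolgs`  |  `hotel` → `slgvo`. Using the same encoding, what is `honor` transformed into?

Each pair mirrors across the alphabet (c↔x, l↔o, o↔l): positions sum to 25. This is the alphabet-reversal cipher (Atbash): a becomes z, b becomes y, etc.
Applying it to honor: h↔s, o↔l, n↔m, o↔l, r↔i.

slmli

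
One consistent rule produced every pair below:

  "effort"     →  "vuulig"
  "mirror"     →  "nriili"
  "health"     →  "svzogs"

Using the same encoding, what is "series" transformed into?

Each pair mirrors across the alphabet (e↔v, f↔u, f↔u): positions sum to 25. Letters are reflected about the middle of the alphabet (position → 25−position): Atbash.
Applying it to series: s↔h, e↔v, r↔i, i↔r, e↔v, s↔h.

hvirvh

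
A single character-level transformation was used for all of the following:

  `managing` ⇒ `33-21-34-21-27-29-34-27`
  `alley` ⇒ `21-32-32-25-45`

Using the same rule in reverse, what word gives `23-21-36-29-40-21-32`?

capital

m is letter #13 and maps to 33: an offset of 20. The number is (letter's place in the alphabet, a=1) + 20.
Undoing it on 23-21-36-29-40-21-32: 23→(23−20)÷1=3=c, 21→(21−20)÷1=1=a, 36→(36−20)÷1=16=p, 29→(29−20)÷1=9=i, 40→(40−20)÷1=20=t, 21→(21−20)÷1=1=a, 32→(32−20)÷1=12=l.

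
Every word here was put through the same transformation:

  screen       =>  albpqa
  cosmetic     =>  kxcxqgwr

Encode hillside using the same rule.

prvwevrt

Letter i (0-indexed) is shifted by i+8, so successive shifts are 8, 9, 10, ….
Applying it to hillside: h+8=p, i+9=r, l+10=v, l+11=w, s+12=e, i+13=v, d+14=r, e+15=t.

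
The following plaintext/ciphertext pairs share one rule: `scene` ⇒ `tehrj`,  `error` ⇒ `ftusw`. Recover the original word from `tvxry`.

In scene: s→t is +1, c→e is +2, e→h is +3, n→r is +4 — the shift increases by 1 each position. Letter i (0-indexed) is shifted by i+1, so successive shifts are 1, 2, 3, ….
Decoding tvxry: t−1=s, v−2=t, x−3=u, r−4=n, y−5=t.

stunt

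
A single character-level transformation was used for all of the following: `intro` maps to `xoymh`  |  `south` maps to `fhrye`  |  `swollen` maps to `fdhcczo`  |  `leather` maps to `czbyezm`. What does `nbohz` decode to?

i(8)→x(23) and n(13)→o(14) fit y≡19x+1 (mod 26); the inverse of 19 mod 26 is 11. Treating letters as 0–25, the rule is x ↦ 19x + 1 (mod 26).
Undoing it on nbohz: n(13)→11·(13−1)≡2=c; b(1)→11·(1−1)≡0=a; o(14)→11·(14−1)≡13=n; h(7)→11·(7−1)≡14=o; z(25)→11·(25−1)≡4=e (all mod 26).

canoe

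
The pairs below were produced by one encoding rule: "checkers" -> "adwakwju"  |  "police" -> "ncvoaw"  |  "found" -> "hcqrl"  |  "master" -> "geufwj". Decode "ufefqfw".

c(2)→a(0) and h(7)→d(3) fit y≡11x+4 (mod 26); the inverse of 11 mod 26 is 19. Treating letters as 0–25, the rule is x ↦ 11x + 4 (mod 26).
Decoding ufefqfw: u(20)→19·(20−4)≡18=s; f(5)→19·(5−4)≡19=t; e(4)→19·(4−4)≡0=a; f(5)→19·(5−4)≡19=t; q(16)→19·(16−4)≡20=u; f(5)→19·(5−4)≡19=t; w(22)→19·(22−4)≡4=e (all mod 26).

statute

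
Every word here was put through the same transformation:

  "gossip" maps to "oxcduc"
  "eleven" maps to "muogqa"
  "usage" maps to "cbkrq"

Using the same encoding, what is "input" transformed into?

qwzff

In gossip: g→o is +8, o→x is +9, s→c is +10, s→d is +11 — the shift increases by 1 each position. Letter i (0-indexed) is shifted by i+8, so successive shifts are 8, 9, 10, ….
On input: i+8=q, n+9=w, p+10=z, u+11=f, t+12=f.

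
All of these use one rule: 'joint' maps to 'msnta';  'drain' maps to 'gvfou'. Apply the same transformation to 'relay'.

uiqgf

In joint: j→m is +3, o→s is +4, i→n is +5, n→t is +6 — the shift increases by 1 each position. The shift increases by 1 at each position, starting from +3: 3, 4, 5, ….
For relay: r+3=u, e+4=i, l+5=q, a+6=g, y+7=f.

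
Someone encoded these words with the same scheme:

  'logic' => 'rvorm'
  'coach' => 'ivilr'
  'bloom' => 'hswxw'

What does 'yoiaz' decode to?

Each letter shifts forward by (position + 6), i.e. 6, 7, 8, … — the shift grows by one for each successive letter.
Undoing it on yoiaz: y−6=s, o−7=h, i−8=a, a−9=r, z−10=p.

sharp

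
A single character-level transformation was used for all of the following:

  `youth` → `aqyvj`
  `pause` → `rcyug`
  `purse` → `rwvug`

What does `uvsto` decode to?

Shifts by position in youth: pos 0: y→a (+2), pos 1: o→q (+2), pos 2: u→y (+4), pos 3: t→v (+2), pos 4: h→j (+2) — repeating every 3. A repeating key of period 3 is used — shifts +2, +2, +4 over and over.
Undoing it on uvsto: u−2=s, v−2=t, s−4=o, t−2=r, o−2=m.

storm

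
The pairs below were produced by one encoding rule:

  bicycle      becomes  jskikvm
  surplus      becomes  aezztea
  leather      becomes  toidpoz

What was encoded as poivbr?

It's a Vigenère-style cipher with numeric key [8,10]: position i shifts by key[i mod 2].
Undoing it on poivbr: p−8=h, o−10=e, i−8=a, v−10=l, b−8=t, r−10=h.

health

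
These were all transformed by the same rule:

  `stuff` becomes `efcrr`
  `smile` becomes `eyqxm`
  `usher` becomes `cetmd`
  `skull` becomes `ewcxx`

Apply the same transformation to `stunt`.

efczf

The shift depends on letter class: consonant s→e is +12, but vowel u→c is +8. Vowels shift forward by 8 and consonants shift forward by 12.
For stunt: s(cons)+12=e, t(cons)+12=f, u(vowel)+8=c, n(cons)+12=z, t(cons)+12=f.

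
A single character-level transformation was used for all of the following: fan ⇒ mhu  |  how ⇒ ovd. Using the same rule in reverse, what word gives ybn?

rug

It's a constant shift of +7 (ROT7).
Undoing it on ybn: y−7=r, b−7=u, n−7=g.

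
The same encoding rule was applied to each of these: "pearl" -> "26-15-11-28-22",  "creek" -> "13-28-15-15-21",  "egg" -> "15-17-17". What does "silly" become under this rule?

29-19-22-22-35

p is letter #16 and maps to 26: an offset of 10. Letters become their 1-based position plus 10 (so a→11, b→12, …).
For silly: s=19→29, i=9→19, l=12→22, l=12→22, y=25→35.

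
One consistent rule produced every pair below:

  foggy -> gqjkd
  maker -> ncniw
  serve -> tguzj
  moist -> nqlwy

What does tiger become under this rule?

ukjiw

In foggy: f→g is +1, o→q is +2, g→j is +3, g→k is +4 — the shift increases by 1 each position. The shift increases by 1 at each position, starting from +1: 1, 2, 3, ….
For tiger: t+1=u, i+2=k, g+3=j, e+4=i, r+5=w.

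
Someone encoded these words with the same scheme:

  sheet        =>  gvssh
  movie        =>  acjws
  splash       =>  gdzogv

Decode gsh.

set

Every letter moves 14 places later in the alphabet, wrapping around z→a.
Decoding gsh: g−14=s, s−14=e, h−14=t.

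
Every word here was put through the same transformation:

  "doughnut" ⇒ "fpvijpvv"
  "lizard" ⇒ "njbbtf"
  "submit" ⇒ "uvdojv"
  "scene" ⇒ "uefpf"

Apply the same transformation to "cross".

etpuu

The shift depends on letter class: consonant d→f is +2, but vowel o→p is +1. The rule splits by letter class: vowels +1, consonants +2.
For cross: c(cons)+2=e, r(cons)+2=t, o(vowel)+1=p, s(cons)+2=u, s(cons)+2=u.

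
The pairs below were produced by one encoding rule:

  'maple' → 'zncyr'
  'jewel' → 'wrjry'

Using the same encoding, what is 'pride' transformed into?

Compare letters: m→z is +13, a→n is +13, p→c is +13 — a constant shift. It's a constant shift of +13 (ROT13).
On pride: p+13=c, r+13=e, i+13=v, d+13=q, e+13=r.

cevqr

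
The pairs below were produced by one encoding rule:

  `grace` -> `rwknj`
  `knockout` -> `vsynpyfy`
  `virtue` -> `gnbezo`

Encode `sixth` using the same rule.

Shifts by position in grace: pos 0: g→r (+11), pos 1: r→w (+5), pos 2: a→k (+10), pos 3: c→n (+11), pos 4: e→j (+5) — repeating every 3. A repeating key of period 3 is used — shifts +11, +5, +10 over and over.
On sixth: s+11=d, i+5=n, x+10=h, t+11=e, h+5=m.

dnhem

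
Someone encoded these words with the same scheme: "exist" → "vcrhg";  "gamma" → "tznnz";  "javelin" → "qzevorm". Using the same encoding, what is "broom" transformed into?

yilln

Each pair mirrors across the alphabet (e↔v, x↔c, i↔r): positions sum to 25. This is the alphabet-reversal cipher (Atbash): a becomes z, b becomes y, etc.
For broom: b↔y, r↔i, o↔l, o↔l, m↔n.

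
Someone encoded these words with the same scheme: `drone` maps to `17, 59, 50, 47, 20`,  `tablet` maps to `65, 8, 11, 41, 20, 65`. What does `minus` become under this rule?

d(#4)→17 and r(#18)→59: differences scale by 3, so n = 3·pos + 5. Each letter becomes 3×(its alphabet position, a=1..z=26) + 5.
For minus: m=13→44, i=9→32, n=14→47, u=21→68, s=19→62.

44, 32, 47, 68, 62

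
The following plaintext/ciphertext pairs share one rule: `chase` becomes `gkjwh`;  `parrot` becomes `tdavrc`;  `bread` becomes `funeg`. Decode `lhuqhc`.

helmet

Shifts by position in chase: pos 0: c→g (+4), pos 1: h→k (+3), pos 2: a→j (+9), pos 3: s→w (+4), pos 4: e→h (+3) — repeating every 3. It's a Vigenère-style cipher with numeric key [4,3,9]: position i shifts by key[i mod 3].
Decoding lhuqhc: l−4=h, h−3=e, u−9=l, q−4=m, h−3=e, c−9=t.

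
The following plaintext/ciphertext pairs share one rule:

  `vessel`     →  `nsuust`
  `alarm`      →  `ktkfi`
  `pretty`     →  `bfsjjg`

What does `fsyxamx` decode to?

reunion

v(21)→n(13) and e(4)→s(18) fit y≡15x+10 (mod 26); the inverse of 15 mod 26 is 7. Treating letters as 0–25, the rule is x ↦ 15x + 10 (mod 26).
Undoing it on fsyxamx: f(5)→7·(5−10)≡17=r; s(18)→7·(18−10)≡4=e; y(24)→7·(24−10)≡20=u; x(23)→7·(23−10)≡13=n; a(0)→7·(0−10)≡8=i; m(12)→7·(12−10)≡14=o; x(23)→7·(23−10)≡13=n (all mod 26).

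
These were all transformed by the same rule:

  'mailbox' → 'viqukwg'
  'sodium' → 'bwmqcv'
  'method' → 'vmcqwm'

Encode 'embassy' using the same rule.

mvkibbh

The shift depends on letter class: consonant m→v is +9, but vowel a→i is +8. Two shifts are in play — +8 for a/e/i/o/u, +9 for every other letter.
For embassy: e(vowel)+8=m, m(cons)+9=v, b(cons)+9=k, a(vowel)+8=i, s(cons)+9=b, s(cons)+9=b, y(cons)+9=h.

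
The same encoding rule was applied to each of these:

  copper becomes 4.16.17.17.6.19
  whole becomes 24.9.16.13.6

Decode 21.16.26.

toy

The number is (letter's place in the alphabet, a=1) + 1.
Reversing it on 21.16.26: 21→(21−1)÷1=20=t, 16→(16−1)÷1=15=o, 26→(26−1)÷1=25=y.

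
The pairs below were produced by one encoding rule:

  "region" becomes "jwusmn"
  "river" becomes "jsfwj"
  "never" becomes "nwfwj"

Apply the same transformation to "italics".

r(17)→j(9) and e(4)→w(22) fit y≡25x+0 (mod 26); the inverse of 25 mod 26 is 25. Treating letters as 0–25, the rule is x ↦ 25x + 0 (mod 26).
On italics: i(8)→25·8+0≡18=s; t(19)→25·19+0≡7=h; a(0)→25·0+0≡0=a; l(11)→25·11+0≡15=p; i(8)→25·8+0≡18=s; c(2)→25·2+0≡24=y; s(18)→25·18+0≡8=i (all mod 26).

shapsyi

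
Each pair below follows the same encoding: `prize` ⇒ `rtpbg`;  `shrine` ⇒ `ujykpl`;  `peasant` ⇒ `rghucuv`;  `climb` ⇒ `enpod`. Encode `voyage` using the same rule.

xqfcil

Shifts by position in prize: pos 0: p→r (+2), pos 1: r→t (+2), pos 2: i→p (+7), pos 3: z→b (+2), pos 4: e→g (+2) — repeating every 3. A repeating key of period 3 is used — shifts +2, +2, +7 over and over.
Applying it to voyage: v+2=x, o+2=q, y+7=f, a+2=c, g+2=i, e+7=l.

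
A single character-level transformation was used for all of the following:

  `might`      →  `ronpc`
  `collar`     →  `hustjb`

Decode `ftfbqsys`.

anything

In might: m→r is +5, i→o is +6, g→n is +7, h→p is +8 — the shift increases by 1 each position. Letter i (0-indexed) is shifted by i+5, so successive shifts are 5, 6, 7, ….
Undoing it on ftfbqsys: f−5=a, t−6=n, f−7=y, b−8=t, q−9=h, s−10=i, y−11=n, s−12=g.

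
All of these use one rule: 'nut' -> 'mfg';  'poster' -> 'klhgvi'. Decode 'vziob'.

Each pair mirrors across the alphabet (n↔m, u↔f, t↔g): positions sum to 25. Each letter is replaced by its mirror in the alphabet: a↔z, b↔y, c↔x, and so on (the Atbash cipher).
Decoding vziob: v↔e, z↔a, i↔r, o↔l, b↔y.

early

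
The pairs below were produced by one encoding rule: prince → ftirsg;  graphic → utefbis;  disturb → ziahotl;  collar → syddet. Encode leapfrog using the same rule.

Treating letters as 0–25, the rule is x ↦ 7x + 4 (mod 26).
For leapfrog: l(11)→7·11+4≡3=d; e(4)→7·4+4≡6=g; a(0)→7·0+4≡4=e; p(15)→7·15+4≡5=f; f(5)→7·5+4≡13=n; r(17)→7·17+4≡19=t; o(14)→7·14+4≡24=y; g(6)→7·6+4≡20=u (all mod 26).

dgefntyu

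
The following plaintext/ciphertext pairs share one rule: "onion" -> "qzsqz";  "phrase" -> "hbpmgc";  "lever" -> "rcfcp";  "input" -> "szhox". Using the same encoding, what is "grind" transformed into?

o(14)→q(16) and n(13)→z(25) fit y≡17x+12 (mod 26); the inverse of 17 mod 26 is 23. Treating letters as 0–25, the rule is x ↦ 17x + 12 (mod 26).
Applying it to grind: g(6)→17·6+12≡10=k; r(17)→17·17+12≡15=p; i(8)→17·8+12≡18=s; n(13)→17·13+12≡25=z; d(3)→17·3+12≡11=l (all mod 26).

kpszl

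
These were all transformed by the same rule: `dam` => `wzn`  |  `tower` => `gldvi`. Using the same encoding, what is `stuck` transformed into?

hgfxp

Each pair mirrors across the alphabet (d↔w, a↔z, m↔n): positions sum to 25. Letters are reflected about the middle of the alphabet (position → 25−position): Atbash.
On stuck: s↔h, t↔g, u↔f, c↔x, k↔p.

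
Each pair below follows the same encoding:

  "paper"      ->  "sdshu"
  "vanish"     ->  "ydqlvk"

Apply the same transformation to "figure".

This is a Caesar cipher with shift 3.
Applying it to figure: f+3=i, i+3=l, g+3=j, u+3=x, r+3=u, e+3=h.

iljxuh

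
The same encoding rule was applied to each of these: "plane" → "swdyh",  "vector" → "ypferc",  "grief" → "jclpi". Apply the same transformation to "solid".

Shifts by position in plane: pos 0: p→s (+3), pos 1: l→w (+11), pos 2: a→d (+3), pos 3: n→y (+11) — repeating every 2. It's a Vigenère-style cipher with numeric key [3,11]: position i shifts by key[i mod 2].
On solid: s+3=v, o+11=z, l+3=o, i+11=t, d+3=g.

vzotg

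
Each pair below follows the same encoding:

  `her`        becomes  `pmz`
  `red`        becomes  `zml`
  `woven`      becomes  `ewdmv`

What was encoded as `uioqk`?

Every letter moves 8 places later in the alphabet, wrapping around z→a.
Undoing it on uioqk: u−8=m, i−8=a, o−8=g, q−8=i, k−8=c.

magic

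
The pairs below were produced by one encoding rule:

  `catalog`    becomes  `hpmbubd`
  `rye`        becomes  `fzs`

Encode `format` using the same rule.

The output letters match the input read backwards, each shifted +1: catalog reversed is golatac. Read the word backwards and shift each letter +1.
Applying it to format: reverse → tamrof; then shift: t+1=u, a+1=b, m+1=n, r+1=s, o+1=p, f+1=g.

ubnspg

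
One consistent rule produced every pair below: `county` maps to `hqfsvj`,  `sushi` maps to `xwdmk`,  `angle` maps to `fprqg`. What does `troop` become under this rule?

ytztr

Shifts by position in county: pos 0: c→h (+5), pos 1: o→q (+2), pos 2: u→f (+11), pos 3: n→s (+5), pos 4: t→v (+2), pos 5: y→j (+11) — repeating every 3. The shifts repeat in a cycle of length 3: positions 0,1,… shift by +5, +2, +11, then the pattern repeats.
On troop: t+5=y, r+2=t, o+11=z, o+5=t, p+2=r.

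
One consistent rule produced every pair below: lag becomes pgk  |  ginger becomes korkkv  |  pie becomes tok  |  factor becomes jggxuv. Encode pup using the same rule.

The rule splits by letter class: vowels +6, consonants +4.
On pup: p(cons)+4=t, u(vowel)+6=a, p(cons)+4=t.

tat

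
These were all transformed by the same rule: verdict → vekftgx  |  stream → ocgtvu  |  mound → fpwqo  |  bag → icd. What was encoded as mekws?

quick

The output letters match the input read backwards, each shifted +2: verdict reversed is tcidrev. The word is reversed, then every letter is shifted forward by 2.
Undoing it on mekws: shift back: m−2=k, e−2=c, k−2=i, w−2=u, s−2=q → kciuq; then reverse → quick.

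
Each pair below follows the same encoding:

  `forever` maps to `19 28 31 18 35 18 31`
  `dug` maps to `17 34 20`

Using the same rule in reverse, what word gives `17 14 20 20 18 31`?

dagger

f is letter #6 and maps to 19: an offset of 13. Letters become their 1-based position plus 13 (so a→14, b→15, …).
Decoding 17 14 20 20 18 31: 17→(17−13)÷1=4=d, 14→(14−13)÷1=1=a, 20→(20−13)÷1=7=g, 20→(20−13)÷1=7=g, 18→(18−13)÷1=5=e, 31→(31−13)÷1=18=r.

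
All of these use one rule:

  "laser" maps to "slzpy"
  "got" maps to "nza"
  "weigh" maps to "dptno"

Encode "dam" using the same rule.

klt

The shift depends on letter class: consonant l→s is +7, but vowel a→l is +11. Two shifts are in play — +11 for a/e/i/o/u, +7 for every other letter.
On dam: d(cons)+7=k, a(vowel)+11=l, m(cons)+7=t.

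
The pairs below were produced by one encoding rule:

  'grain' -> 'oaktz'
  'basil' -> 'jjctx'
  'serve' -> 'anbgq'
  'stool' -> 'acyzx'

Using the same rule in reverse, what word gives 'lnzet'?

In grain: g→o is +8, r→a is +9, a→k is +10, i→t is +11 — the shift increases by 1 each position. The shift increases by 1 at each position, starting from +8: 8, 9, 10, ….
Reversing it on lnzet: l−8=d, n−9=e, z−10=p, e−11=t, t−12=h.

depth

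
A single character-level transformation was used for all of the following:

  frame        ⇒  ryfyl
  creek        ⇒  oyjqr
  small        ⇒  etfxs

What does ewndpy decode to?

Shifts by position in frame: pos 0: f→r (+12), pos 1: r→y (+7), pos 2: a→f (+5), pos 3: m→y (+12), pos 4: e→l (+7) — repeating every 3. The shifts repeat in a cycle of length 3: positions 0,1,… shift by +12, +7, +5, then the pattern repeats.
Reversing it on ewndpy: e−12=s, w−7=p, n−5=i, d−12=r, p−7=i, y−5=t.

spirit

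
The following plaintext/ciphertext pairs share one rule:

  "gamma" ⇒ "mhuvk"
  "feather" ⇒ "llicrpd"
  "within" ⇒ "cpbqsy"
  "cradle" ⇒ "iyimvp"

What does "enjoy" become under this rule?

In gamma: g→m is +6, a→h is +7, m→u is +8, m→v is +9 — the shift increases by 1 each position. The shift increases by 1 at each position, starting from +6: 6, 7, 8, ….
On enjoy: e+6=k, n+7=u, j+8=r, o+9=x, y+10=i.

kurxi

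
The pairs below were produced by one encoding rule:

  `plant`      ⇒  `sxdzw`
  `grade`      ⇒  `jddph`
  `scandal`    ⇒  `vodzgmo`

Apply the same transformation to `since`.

A repeating key of period 2 is used — shifts +3, +12 over and over.
For since: s+3=v, i+12=u, n+3=q, c+12=o, e+3=h.

vuqoh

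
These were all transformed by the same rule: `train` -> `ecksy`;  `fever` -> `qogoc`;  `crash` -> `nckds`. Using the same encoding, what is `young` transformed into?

jyeyr

The shift depends on letter class: consonant t→e is +11, but vowel a→k is +10. Two shifts are in play — +10 for a/e/i/o/u, +11 for every other letter.
On young: y(cons)+11=j, o(vowel)+10=y, u(vowel)+10=e, n(cons)+11=y, g(cons)+11=r.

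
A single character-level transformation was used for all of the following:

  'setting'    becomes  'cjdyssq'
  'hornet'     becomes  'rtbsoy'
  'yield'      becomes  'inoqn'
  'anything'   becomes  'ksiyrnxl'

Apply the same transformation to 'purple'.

Shifts by position in setting: pos 0: s→c (+10), pos 1: e→j (+5), pos 2: t→d (+10), pos 3: t→y (+5) — repeating every 2. It's a Vigenère-style cipher with numeric key [10,5]: position i shifts by key[i mod 2].
For purple: p+10=z, u+5=z, r+10=b, p+5=u, l+10=v, e+5=j.

zzbuvj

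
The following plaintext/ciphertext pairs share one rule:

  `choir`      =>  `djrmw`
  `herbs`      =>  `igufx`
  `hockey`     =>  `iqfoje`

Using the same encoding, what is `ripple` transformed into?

skstqk

The shift increases by 1 at each position, starting from +1: 1, 2, 3, ….
For ripple: r+1=s, i+2=k, p+3=s, p+4=t, l+5=q, e+6=k.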